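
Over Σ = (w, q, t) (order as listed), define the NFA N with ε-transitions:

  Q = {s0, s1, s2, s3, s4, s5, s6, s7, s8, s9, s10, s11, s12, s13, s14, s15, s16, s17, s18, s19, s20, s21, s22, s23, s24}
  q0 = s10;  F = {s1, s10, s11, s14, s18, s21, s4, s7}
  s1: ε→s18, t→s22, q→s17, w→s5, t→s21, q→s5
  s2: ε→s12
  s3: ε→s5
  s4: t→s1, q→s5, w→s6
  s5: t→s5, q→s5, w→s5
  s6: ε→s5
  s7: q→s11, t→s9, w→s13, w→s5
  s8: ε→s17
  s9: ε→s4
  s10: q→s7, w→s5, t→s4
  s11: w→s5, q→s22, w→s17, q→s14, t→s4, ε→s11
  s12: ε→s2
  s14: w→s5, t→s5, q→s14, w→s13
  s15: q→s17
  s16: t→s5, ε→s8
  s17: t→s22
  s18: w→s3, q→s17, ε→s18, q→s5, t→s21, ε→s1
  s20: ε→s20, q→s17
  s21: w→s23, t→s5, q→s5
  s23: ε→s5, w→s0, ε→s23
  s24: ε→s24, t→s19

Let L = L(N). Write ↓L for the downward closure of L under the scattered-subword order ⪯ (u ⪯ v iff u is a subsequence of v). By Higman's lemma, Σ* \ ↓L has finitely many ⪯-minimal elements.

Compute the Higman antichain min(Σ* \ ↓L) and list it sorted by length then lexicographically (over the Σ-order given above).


A = [w, tq, qqqt, tttt].

|Q|=25, |F|=8, |δ|=55 (15 ε).
min D↑ (8 st, q0=0, F={1}): 0:w→1,q→2,t→3 1:w→1,q→1,t→1 2:w→1,q→4,t→3 3:w→1,q→1,t→5 4:w→1,q→6,t→3 5:w→1,q→1,t→7 6:w→1,q→6,t→1 7:w→1,q→1,t→1.
'w': |S_i|=[17, 8] end={s0,s13,s17,s22,s23,s3,s5,s6} ∉↓L; 1/1 del acc.
'tq': |S_i|=[17, 12, 3] end={s17,s22,s5} — reject; 2/2 single-dels accept.
'qqqt': |S_i|=[17, 16, 14, 5, 2] end={s22,s5} rej; 4/4 deletions ∈↓L.
'tttt': N↓-sim [17, 12, 9, 5, 1] end={s5} ∉↓L; 4/4 del acc.
4 minimals (antichain).


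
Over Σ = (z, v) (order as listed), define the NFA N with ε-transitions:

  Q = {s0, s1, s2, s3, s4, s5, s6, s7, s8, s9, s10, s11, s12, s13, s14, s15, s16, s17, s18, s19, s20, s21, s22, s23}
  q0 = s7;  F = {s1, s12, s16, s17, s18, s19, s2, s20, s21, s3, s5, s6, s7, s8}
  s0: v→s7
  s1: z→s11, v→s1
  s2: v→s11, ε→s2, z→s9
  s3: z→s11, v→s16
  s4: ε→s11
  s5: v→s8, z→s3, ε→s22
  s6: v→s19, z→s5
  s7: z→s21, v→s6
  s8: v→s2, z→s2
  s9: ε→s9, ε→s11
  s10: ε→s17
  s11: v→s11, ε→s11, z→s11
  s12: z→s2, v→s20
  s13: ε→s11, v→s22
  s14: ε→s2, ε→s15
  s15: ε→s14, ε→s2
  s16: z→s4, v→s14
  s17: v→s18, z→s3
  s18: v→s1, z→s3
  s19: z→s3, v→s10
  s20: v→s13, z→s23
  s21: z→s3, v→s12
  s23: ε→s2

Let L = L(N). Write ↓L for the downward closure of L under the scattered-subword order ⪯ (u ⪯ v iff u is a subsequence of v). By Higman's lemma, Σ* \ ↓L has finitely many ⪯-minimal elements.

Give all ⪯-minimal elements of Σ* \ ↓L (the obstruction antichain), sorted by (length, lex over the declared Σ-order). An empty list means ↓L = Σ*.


A = [zzz, zvzv, zvvv, vvzz, vzvvz, vvvvvz].

|Q|=24, |F|=14, |δ|=45 (13 ε).
min D↑ (15 st, q0=0, F={7}): 0:z→1,v→2 1:z→3,v→4 2:z→5,v→6 3:z→7,v→8 4:z→9,v→10 5:z→3,v→11 6:z→3,v→12 7:z→7,v→7 8:z→7,v→9 9:z→7,v→7 10:z→9,v→7 11:z→9,v→9 12:z→3,v→13 13:z→3,v→14 14:z→7,v→14.
'zzz': N↓-sim [23, 16, 9, 3] end={s11,s4,s9} — reject; 3/3 deletions ∈↓L.
'zvzv': run [23, 16, 13, 5, 1] end={s11} ∉↓L; 4/4 single-dels accept.
'zvvv': |S_i|=[23, 16, 13, 9, 3] end={s11,s13,s22} rej; 4/4 del acc.
'vvzz': N↓-sim [23, 21, 18, 9, 3] end={s11,s4,s9} rej; 4/4 deletions ∈↓L.
'vzvvz': |S_i|=[23, 21, 12, 8, 5, 2] end={s11,s9} — reject; 5/5 single-dels accept.
'vvvvvz': |S_i|=[23, 21, 18, 14, 11, 8, 3] end={s11,s4,s9} — reject; 6/6 del acc.
6 obstructions.


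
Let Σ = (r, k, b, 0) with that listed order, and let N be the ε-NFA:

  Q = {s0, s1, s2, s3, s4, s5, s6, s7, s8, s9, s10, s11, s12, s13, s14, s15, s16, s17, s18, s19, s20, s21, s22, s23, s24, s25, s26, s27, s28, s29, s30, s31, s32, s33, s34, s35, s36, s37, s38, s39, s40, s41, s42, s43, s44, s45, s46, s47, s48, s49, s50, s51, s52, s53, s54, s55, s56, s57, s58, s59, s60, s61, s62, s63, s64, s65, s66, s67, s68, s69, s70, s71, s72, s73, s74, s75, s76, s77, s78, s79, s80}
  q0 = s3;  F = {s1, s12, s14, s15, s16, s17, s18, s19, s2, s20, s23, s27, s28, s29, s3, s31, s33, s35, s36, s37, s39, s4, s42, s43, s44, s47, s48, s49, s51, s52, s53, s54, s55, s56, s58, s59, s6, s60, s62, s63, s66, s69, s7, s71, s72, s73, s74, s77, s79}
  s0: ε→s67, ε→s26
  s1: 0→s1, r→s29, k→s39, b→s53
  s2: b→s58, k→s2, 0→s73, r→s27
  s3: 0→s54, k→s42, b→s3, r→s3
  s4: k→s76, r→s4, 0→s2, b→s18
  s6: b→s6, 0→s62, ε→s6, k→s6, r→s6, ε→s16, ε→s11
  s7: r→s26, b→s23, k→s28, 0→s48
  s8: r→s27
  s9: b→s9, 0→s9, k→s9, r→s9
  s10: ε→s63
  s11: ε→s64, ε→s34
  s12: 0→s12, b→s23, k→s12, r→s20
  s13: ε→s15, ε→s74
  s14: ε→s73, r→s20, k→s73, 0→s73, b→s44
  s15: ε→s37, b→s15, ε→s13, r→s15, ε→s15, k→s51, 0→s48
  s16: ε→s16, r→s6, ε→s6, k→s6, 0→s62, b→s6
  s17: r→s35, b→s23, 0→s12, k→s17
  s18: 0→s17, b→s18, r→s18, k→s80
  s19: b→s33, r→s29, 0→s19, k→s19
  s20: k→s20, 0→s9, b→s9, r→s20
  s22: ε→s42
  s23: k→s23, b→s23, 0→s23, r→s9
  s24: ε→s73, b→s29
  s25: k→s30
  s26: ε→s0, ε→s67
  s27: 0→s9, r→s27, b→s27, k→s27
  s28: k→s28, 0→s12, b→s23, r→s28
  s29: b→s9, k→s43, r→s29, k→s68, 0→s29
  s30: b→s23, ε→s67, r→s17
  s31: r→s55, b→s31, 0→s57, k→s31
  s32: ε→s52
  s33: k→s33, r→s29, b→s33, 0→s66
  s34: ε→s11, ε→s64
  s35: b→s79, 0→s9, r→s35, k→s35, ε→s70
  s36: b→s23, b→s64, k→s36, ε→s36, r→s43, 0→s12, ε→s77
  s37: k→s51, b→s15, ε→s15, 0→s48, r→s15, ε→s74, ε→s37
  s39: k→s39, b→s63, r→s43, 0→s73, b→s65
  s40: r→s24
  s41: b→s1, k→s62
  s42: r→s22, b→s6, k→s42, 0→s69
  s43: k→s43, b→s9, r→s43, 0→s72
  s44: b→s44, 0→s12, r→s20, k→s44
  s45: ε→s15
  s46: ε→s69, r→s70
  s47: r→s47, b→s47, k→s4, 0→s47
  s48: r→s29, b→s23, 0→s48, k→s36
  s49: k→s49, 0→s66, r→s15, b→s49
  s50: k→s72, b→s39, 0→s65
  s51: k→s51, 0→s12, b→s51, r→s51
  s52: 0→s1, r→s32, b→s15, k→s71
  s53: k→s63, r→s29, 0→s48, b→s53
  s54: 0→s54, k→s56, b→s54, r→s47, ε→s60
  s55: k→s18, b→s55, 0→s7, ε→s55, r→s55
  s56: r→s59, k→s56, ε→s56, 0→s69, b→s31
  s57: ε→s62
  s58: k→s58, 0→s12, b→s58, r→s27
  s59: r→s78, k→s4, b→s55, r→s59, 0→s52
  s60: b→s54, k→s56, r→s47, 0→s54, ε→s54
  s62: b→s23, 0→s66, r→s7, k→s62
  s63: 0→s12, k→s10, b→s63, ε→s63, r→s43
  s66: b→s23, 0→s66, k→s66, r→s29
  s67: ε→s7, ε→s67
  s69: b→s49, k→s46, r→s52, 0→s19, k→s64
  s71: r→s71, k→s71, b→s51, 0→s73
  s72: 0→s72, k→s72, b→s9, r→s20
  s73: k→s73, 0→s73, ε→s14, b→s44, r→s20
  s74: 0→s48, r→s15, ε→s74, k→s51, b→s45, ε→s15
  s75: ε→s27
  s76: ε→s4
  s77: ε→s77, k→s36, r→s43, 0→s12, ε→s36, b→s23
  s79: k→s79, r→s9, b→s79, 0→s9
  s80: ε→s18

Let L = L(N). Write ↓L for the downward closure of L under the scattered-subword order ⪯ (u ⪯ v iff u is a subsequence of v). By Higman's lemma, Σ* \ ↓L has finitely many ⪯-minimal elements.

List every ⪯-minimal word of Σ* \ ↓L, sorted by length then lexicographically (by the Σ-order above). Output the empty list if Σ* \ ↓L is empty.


|Q|=81, |F|=49, |δ|=265 (48 ε).
min D↑ (44 st, q0=0, F={27}): 0:r→0,k→1,b→0,0→2 1:r→1,k→1,b→3,0→4 2:r→5,k→6,b→2,0→2 3:r→3,k→3,b→3,0→7 4:r→8,k→4,b→9,0→10 5:r→5,k→11,b→5,0→5 6:r→12,k→6,b→13,0→4 7:r→14,k→7,b→15,0→16 8:r→8,k→17,b→18,0→19 9:r→18,k→9,b→9,0→16 10:r→20,k→10,b→21,0→10 11:r→11,k→11,b→22,0→23 12:r→12,k→11,b→24,0→8 13:r→24,k→13,b→13,0→7 14:r→14,k→25,b→15,0→26 15:r→27,k→15,b→15,0→15 16:r→20,k→16,b→15,0→16 17:r→17,k→17,b→28,0→29 18:r→18,k→28,b→18,0→26 19:r→20,k→30,b→31,0→19 20:r→20,k→32,b→27,0→20 21:r→20,k→21,b→21,0→16 22:r→22,k→22,b→22,0→33 23:r→34,k→23,b→35,0→29 24:r→24,k→22,b→24,0→14 25:r→25,k→25,b→15,0→36 26:r→20,k→37,b→15,0→26 27:r→27,k→27,b→27,0→27 28:r→28,k→28,b→28,0→36 29:r→38,k→29,b→39,0→29 30:r→32,k→30,b→40,0→29 31:r→20,k→40,b→31,0→26 32:r→32,k→32,b→27,0→41 33:r→42,k→33,b→15,0→36 34:r→34,k→34,b→34,0→27 35:r→34,k→35,b→35,0→36 36:r→38,k→36,b→15,0→36 37:r→32,k→37,b→15,0→36 38:r→38,k→38,b→27,0→27 39:r→38,k→39,b→39,0→36 40:r→32,k→40,b→40,0→36 41:r→38,k→41,b→27,0→41 42:r→42,k→42,b→43,0→27 43:r→27,k→43,b→43,0→27.
'kb0br': |S_i|=[69, 65, 47, 24, 4, 1] end={s9} ∉↓L; 5/5 deletions ∈↓L.
'k00rb': run [69, 65, 50, 24, 6, 1] end={s9} rej; 5/5 deletions ∈↓L.
'0rk0r0': run [69, 62, 50, 31, 15, 6, 1] end={s9} ∉↓L; 6/6 deletions ∈↓L.
3 minimals (antichain).

A = [kb0br, k00rb, 0rk0r0].


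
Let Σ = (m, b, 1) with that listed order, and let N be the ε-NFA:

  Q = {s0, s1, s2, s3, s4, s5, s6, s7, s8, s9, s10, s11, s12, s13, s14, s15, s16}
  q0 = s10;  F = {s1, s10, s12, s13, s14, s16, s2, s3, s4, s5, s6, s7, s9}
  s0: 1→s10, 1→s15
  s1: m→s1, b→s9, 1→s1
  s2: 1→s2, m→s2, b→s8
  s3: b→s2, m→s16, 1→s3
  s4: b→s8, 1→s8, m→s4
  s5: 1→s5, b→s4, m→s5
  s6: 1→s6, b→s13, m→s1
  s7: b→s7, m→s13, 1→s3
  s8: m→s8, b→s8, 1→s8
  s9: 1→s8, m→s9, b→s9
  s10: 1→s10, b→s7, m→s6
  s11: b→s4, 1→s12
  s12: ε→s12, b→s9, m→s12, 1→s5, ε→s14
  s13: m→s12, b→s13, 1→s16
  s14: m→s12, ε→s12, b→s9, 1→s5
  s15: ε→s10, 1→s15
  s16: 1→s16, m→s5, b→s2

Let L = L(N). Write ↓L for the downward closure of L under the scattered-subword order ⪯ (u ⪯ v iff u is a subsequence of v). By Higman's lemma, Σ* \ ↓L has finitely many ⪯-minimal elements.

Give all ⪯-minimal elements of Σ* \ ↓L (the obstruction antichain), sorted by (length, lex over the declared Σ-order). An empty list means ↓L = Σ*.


A = [mmb1, b1bb].

|Q|=17, |F|=13, |δ|=51 (4 ε).
min D↑ (13 st, q0=0, F={10}): 0:m→1,b→2,1→0 1:m→3,b→4,1→1 2:m→4,b→2,1→5 3:m→3,b→6,1→3 4:m→7,b→4,1→8 5:m→8,b→9,1→5 6:m→6,b→6,1→10 7:m→7,b→6,1→11 8:m→11,b→9,1→8 9:m→9,b→10,1→9 10:m→10,b→10,1→10 11:m→11,b→12,1→11 12:m→12,b→10,1→10 (ε-aug+det+¬).
'mmb1': run [14, 11, 8, 3, 1] end={s8} — reject; 4/4 del acc.
'b1bb': N↓-sim [14, 11, 6, 3, 1] end={s8} — reject; 4/4 single-dels accept.
2 minimals (antichain).


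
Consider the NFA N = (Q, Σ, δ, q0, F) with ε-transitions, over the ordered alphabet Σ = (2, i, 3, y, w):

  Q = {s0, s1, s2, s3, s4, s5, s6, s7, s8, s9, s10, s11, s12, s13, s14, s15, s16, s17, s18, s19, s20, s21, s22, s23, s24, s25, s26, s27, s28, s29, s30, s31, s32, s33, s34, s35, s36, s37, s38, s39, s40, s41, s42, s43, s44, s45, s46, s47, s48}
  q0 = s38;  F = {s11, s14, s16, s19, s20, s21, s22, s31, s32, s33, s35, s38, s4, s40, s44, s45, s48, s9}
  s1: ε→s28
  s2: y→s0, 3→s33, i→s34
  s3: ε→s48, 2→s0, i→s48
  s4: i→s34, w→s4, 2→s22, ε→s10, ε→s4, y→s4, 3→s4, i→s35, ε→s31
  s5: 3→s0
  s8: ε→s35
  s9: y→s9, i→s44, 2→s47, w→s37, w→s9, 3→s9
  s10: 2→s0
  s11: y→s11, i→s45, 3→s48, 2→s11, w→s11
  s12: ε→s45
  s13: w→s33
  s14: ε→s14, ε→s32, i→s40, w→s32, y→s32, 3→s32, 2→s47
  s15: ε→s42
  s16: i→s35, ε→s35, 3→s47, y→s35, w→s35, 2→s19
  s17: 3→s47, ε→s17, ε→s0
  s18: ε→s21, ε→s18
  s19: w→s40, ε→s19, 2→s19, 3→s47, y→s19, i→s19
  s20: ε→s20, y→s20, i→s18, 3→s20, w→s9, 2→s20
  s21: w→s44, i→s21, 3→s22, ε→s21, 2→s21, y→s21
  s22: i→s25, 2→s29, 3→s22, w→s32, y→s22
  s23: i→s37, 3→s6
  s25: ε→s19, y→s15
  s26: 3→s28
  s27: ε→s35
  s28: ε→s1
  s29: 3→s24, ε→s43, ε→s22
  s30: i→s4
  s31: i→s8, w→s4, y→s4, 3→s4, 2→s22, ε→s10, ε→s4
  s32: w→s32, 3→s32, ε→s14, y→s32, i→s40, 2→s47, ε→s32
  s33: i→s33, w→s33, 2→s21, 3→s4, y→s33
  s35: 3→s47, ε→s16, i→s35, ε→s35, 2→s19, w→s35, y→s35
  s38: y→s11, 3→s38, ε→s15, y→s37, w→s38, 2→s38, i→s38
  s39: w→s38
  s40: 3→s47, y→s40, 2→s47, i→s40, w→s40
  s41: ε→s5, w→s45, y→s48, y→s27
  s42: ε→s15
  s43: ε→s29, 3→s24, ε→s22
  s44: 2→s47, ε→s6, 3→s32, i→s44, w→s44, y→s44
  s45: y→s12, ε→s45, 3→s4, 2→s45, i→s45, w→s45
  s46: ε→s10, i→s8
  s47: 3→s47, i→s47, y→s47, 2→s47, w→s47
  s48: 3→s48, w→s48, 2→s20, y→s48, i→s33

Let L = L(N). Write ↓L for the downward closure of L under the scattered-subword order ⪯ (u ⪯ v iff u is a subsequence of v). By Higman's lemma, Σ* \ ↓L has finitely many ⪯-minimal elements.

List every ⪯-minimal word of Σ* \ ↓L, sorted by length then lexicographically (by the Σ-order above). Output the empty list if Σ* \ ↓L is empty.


|Q|=49, |F|=18, |δ|=156 (37 ε).
min D↑ (16 st, q0=0, F={13}): 0:2→0,i→0,3→0,y→1,w→0 1:2→1,i→2,3→3,y→1,w→1 2:2→2,i→2,3→4,y→2,w→2 3:2→5,i→6,3→3,y→3,w→3 4:2→7,i→8,3→4,y→4,w→4 5:2→5,i→9,3→5,y→5,w→10 6:2→9,i→6,3→4,y→6,w→6 7:2→7,i→11,3→7,y→7,w→12 8:2→11,i→8,3→13,y→8,w→8 9:2→9,i→9,3→7,y→9,w→14 10:2→13,i→14,3→10,y→10,w→10 11:2→11,i→11,3→13,y→11,w→15 12:2→13,i→15,3→12,y→12,w→12 13:2→13,i→13,3→13,y→13,w→13 14:2→13,i→14,3→12,y→14,w→14 15:2→13,i→15,3→13,y→15,w→15 [Hopcroft].
'yi3i3': run [33, 32, 27, 20, 10, 1] end={s47} rej; 5/5 deletions ∈↓L.
'y32w2': run [33, 32, 29, 20, 8, 1] end={s47} rej; 5/5 single-dels accept.
2 obstructions.

Antichain: [yi3i3, y32w2].


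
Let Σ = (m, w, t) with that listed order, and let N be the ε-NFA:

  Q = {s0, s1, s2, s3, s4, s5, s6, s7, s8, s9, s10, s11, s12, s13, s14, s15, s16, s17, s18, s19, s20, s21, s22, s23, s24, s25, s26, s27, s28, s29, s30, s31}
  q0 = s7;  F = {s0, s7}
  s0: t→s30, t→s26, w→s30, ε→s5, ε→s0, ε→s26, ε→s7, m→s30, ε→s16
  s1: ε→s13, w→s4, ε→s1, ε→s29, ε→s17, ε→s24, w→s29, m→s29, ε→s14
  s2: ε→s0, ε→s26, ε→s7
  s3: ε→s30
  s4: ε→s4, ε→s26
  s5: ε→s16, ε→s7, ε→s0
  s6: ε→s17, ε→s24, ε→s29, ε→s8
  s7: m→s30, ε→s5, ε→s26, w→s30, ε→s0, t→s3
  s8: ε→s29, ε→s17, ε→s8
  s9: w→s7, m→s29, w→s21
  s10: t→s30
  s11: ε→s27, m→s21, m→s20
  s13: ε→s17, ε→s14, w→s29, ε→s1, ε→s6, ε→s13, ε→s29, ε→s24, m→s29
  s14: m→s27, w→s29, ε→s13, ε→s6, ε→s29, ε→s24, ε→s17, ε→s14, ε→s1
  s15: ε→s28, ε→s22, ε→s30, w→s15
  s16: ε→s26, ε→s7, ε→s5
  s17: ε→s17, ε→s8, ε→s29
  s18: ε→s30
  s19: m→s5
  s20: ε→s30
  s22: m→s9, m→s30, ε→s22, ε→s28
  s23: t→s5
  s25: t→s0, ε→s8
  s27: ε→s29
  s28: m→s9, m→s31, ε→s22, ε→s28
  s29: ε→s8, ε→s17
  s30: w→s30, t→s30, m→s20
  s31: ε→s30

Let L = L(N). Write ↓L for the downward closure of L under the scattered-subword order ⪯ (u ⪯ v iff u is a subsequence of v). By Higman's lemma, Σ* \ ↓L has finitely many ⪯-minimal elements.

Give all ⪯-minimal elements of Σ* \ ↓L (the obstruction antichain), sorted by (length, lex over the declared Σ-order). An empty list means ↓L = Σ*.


min(Σ*\↓L) = [m, w, t].

|Q|=32, |F|=2, |δ|=96 (65 ε).
min D↑ (2 st, q0=0, F={1}): 0:m→1,w→1,t→1 1:m→1,w→1,t→1 (ε-aug+det+¬).
'm': |S_i|=[8, 2] end={s20,s30} rej; 1/1 deletions ∈↓L.
'w': run [8, 2] end={s20,s30} — reject; 1/1 del acc.
't': run [8, 4] end={s20,s26,s3,s30} — reject; 1/1 single-dels accept.
3 minimals (antichain).


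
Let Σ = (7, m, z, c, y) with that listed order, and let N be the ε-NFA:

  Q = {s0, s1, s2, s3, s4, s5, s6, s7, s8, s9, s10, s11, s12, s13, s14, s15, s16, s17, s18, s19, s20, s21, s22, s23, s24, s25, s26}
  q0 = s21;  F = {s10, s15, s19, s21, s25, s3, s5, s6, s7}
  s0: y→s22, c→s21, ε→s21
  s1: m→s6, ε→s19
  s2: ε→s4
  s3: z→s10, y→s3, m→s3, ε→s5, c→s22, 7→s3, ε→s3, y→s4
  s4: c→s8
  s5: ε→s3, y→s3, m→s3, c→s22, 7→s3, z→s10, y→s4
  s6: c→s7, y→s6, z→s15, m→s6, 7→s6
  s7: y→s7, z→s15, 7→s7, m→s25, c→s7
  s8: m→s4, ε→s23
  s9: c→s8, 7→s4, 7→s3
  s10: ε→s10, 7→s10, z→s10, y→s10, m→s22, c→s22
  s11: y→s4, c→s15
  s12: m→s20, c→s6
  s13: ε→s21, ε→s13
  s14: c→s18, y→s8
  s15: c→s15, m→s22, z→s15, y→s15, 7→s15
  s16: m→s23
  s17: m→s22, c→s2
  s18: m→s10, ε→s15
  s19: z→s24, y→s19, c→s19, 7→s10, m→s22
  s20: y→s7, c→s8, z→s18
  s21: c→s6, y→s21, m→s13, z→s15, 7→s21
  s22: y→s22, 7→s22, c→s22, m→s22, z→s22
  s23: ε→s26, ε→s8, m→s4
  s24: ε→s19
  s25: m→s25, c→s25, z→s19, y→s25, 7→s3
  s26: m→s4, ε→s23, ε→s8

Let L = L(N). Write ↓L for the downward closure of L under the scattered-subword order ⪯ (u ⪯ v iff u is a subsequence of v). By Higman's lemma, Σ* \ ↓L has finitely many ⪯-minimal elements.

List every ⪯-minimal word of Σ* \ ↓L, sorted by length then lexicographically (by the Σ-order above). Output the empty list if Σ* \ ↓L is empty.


|Q|=27, |F|=9, |δ|=91 (16 ε).
min D↑ (9 st, q0=0, F={3}): 0:7→0,m→0,z→1,c→2,y→0 1:7→1,m→3,z→1,c→1,y→1 2:7→2,m→2,z→1,c→4,y→2 3:7→3,m→3,z→3,c→3,y→3 4:7→4,m→5,z→1,c→4,y→4 5:7→6,m→5,z→7,c→5,y→5 6:7→6,m→6,z→8,c→3,y→6 7:7→8,m→3,z→7,c→7,y→7 8:7→8,m→3,z→8,c→3,y→8 [Hopcroft].
'zm': N↓-sim [16, 5, 1] end={s22} rej; 2/2 deletions ∈↓L.
'ccm7c': N↓-sim [16, 14, 13, 11, 8, 5] end={s22,s23,s26,s4,s8} rej; 5/5 del acc.
2 obstructions.

A = [zm, ccm7c].


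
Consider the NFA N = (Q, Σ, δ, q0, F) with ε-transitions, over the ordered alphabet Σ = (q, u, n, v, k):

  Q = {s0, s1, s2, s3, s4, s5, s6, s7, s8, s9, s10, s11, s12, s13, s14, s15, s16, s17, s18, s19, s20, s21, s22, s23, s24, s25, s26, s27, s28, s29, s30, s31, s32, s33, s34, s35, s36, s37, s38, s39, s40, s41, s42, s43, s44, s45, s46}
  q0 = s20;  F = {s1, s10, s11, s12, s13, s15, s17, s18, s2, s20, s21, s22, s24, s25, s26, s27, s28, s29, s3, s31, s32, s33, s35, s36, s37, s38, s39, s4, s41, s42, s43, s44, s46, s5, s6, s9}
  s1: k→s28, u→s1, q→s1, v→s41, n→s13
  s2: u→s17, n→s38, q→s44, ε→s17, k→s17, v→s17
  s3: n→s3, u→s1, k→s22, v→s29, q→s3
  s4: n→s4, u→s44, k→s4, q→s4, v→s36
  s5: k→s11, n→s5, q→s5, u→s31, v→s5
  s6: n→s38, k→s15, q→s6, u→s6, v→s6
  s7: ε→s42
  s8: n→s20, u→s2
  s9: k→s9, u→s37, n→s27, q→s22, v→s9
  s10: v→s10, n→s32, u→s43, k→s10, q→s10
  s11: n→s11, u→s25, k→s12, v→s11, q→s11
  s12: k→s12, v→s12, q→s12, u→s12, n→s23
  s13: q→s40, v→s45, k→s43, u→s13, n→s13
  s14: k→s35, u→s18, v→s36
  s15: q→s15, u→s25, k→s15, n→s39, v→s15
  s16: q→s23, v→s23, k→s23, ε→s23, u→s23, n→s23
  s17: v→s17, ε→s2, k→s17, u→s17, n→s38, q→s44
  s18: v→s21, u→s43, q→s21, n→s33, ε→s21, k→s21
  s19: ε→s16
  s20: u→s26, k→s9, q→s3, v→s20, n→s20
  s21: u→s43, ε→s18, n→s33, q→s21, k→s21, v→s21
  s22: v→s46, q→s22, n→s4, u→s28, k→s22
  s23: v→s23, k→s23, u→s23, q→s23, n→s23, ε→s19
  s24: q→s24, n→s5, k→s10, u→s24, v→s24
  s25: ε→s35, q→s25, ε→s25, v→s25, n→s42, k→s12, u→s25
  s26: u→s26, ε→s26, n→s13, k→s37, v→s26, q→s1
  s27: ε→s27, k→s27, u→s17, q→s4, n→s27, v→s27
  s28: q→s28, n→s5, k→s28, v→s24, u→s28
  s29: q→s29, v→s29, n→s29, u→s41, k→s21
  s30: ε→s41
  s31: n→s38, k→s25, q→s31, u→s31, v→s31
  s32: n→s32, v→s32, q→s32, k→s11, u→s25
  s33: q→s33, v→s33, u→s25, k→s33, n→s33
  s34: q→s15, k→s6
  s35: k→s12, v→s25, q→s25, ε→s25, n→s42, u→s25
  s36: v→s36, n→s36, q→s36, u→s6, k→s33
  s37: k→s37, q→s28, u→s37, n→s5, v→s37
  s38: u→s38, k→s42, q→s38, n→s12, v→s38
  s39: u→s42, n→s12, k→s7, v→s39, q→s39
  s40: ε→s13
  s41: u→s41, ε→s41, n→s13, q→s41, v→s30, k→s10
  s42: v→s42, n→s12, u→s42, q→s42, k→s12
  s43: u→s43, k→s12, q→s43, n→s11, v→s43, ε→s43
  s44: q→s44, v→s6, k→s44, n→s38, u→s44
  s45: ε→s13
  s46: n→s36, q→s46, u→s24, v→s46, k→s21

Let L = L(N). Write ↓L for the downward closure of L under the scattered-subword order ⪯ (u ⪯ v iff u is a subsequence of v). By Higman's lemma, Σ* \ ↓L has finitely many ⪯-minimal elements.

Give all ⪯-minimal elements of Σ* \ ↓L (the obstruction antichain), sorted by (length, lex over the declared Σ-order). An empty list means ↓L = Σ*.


|Q|=47, |F|=36, |δ|=215 (18 ε).
min D↑ (34 st, q0=0, F={30}): 0:q→1,u→2,n→0,v→0,k→3 1:q→1,u→4,n→1,v→5,k→6 2:q→4,u→2,n→7,v→2,k→8 3:q→6,u→8,n→9,v→3,k→3 4:q→4,u→4,n→7,v→10,k→11 5:q→5,u→10,n→5,v→5,k→12 6:q→6,u→11,n→13,v→14,k→6 7:q→7,u→7,n→7,v→7,k→15 8:q→11,u→8,n→16,v→8,k→8 9:q→13,u→17,n→9,v→9,k→9 10:q→10,u→10,n→7,v→10,k→18 11:q→11,u→11,n→16,v→19,k→11 12:q→12,u→15,n→20,v→12,k→12 13:q→13,u→21,n→13,v→22,k→13 14:q→14,u→19,n→22,v→14,k→12 15:q→15,u→15,n→23,v→15,k→24 16:q→16,u→25,n→16,v→16,k→23 17:q→21,u→17,n→26,v→17,k→17 18:q→18,u→15,n→27,v→18,k→18 19:q→19,u→19,n→16,v→19,k→18 20:q→20,u→28,n→20,v→20,k→20 21:q→21,u→21,n→26,v→29,k→21 22:q→22,u→29,n→22,v→22,k→20 23:q→23,u→28,n→23,v→23,k→24 24:q→24,u→24,n→30,v→24,k→24 25:q→25,u→25,n→26,v→25,k→28 26:q→26,u→26,n→24,v→26,k→31 27:q→27,u→28,n→27,v→27,k→23 28:q→28,u→28,n→31,v→28,k→24 29:q→29,u→29,n→26,v→29,k→32 30:q→30,u→30,n→30,v→30,k→30 31:q→31,u→31,n→24,v→31,k→24 32:q→32,u→28,n→33,v→32,k→32 33:q→33,u→31,n→24,v→33,k→31 (ε-aug+det+¬).
'unkkn': |S_i|=[43, 31, 18, 10, 4, 3] end={s16,s19,s23} ∉↓L; 5/5 deletions ∈↓L.
'qvkukn': |S_i|=[43, 36, 30, 17, 9, 4, 3] end={s16,s19,s23} rej; 6/6 single-dels accept.
'knunnn': run [43, 33, 23, 16, 8, 4, 3] end={s16,s19,s23} — reject; 6/6 deletions ∈↓L.
3 words, ⪯-incomp.

Antichain: [unkkn, qvkukn, knunnn].


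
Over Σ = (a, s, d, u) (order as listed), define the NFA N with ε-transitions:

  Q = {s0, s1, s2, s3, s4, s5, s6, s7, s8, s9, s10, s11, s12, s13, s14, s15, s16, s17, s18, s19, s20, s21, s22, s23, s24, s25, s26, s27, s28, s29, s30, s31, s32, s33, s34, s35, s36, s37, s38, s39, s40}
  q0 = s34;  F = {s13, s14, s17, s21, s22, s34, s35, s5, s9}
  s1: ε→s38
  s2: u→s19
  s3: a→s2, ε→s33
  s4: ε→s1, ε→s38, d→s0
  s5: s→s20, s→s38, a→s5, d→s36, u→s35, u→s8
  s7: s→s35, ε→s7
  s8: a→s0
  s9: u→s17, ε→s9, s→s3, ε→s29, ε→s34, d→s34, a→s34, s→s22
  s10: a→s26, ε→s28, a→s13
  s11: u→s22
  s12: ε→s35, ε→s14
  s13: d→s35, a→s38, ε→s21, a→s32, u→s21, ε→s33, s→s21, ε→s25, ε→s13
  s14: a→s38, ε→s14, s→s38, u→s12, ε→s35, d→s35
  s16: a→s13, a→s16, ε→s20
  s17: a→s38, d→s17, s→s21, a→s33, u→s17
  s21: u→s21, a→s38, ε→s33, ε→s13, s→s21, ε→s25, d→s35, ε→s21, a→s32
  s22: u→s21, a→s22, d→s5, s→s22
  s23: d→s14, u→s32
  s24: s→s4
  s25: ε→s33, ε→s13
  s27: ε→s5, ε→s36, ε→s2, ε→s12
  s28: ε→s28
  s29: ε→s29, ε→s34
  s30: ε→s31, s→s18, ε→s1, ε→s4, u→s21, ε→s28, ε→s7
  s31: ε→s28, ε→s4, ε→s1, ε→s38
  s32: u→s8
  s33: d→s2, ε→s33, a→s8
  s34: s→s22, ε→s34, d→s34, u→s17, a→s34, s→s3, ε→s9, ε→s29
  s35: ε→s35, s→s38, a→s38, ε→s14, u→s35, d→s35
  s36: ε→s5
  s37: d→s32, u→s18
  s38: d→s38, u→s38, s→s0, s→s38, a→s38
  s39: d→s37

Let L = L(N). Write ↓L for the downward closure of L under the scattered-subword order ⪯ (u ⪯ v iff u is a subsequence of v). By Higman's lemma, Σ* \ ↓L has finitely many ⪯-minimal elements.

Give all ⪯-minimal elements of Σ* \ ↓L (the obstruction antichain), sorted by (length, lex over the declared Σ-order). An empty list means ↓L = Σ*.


|Q|=41, |F|=9, |δ|=116 (47 ε).
min D↑ (7 st, q0=0, F={5}): 0:a→0,s→1,d→0,u→2 1:a→1,s→1,d→3,u→4 2:a→5,s→4,d→2,u→2 3:a→3,s→5,d→3,u→6 4:a→5,s→4,d→6,u→4 5:a→5,s→5,d→5,u→5 6:a→5,s→5,d→6,u→6 [Hopcroft].
'ua': run [22, 14, 7] end={s0,s19,s2,s32,s33,s38,s8} ∉↓L; 2/2 single-dels accept.
'sds': |S_i|=[22, 18, 11, 3] end={s0,s20,s38} rej; 3/3 single-dels accept.
2 obstructions.

Antichain: [ua, sds].


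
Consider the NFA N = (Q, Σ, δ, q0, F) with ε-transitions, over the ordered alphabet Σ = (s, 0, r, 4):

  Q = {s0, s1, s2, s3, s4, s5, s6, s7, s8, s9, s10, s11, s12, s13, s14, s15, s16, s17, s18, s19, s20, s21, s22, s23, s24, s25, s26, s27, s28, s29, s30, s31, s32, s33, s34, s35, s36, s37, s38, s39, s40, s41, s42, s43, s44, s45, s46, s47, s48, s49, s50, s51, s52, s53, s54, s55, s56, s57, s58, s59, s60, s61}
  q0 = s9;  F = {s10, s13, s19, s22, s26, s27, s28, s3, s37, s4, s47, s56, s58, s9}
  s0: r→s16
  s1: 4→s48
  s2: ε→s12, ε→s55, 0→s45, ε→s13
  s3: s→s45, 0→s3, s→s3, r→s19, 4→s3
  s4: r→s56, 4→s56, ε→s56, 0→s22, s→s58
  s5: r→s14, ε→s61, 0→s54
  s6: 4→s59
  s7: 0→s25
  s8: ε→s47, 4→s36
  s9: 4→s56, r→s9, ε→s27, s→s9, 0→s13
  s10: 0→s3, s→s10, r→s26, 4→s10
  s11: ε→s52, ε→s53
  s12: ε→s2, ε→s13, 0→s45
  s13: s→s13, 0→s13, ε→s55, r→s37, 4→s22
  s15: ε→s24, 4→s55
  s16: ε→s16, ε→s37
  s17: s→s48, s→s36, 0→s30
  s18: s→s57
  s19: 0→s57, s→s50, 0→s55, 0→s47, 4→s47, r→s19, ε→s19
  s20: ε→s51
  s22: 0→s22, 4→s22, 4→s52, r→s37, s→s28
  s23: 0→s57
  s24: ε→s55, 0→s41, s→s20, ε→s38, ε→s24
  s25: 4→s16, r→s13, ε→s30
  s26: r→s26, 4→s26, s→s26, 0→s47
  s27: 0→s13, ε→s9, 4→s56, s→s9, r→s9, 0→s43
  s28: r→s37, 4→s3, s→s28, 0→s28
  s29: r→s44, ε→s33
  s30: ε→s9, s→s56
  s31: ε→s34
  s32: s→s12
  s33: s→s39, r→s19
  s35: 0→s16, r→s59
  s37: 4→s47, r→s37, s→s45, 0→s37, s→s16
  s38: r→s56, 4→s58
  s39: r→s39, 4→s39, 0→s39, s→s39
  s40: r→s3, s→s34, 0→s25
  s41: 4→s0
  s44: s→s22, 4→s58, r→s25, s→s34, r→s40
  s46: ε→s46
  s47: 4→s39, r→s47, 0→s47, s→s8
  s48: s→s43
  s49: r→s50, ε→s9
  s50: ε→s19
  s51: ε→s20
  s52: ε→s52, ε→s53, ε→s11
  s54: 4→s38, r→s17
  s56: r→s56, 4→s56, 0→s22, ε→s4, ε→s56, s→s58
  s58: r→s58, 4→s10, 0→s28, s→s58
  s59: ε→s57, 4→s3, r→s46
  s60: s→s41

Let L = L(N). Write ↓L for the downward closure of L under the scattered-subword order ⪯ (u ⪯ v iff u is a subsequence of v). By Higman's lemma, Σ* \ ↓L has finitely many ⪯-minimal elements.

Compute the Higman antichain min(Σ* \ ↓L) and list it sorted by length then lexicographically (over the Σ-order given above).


|Q|=62, |F|=14, |δ|=145 (35 ε).
min D↑ (13 st, q0=0, F={9}): 0:s→0,0→1,r→0,4→2 1:s→1,0→1,r→3,4→4 2:s→5,0→4,r→2,4→2 3:s→3,0→3,r→3,4→6 4:s→7,0→4,r→3,4→4 5:s→5,0→7,r→5,4→8 6:s→6,0→6,r→6,4→9 7:s→7,0→7,r→3,4→10 8:s→8,0→10,r→11,4→8 9:s→9,0→9,r→9,4→9 10:s→10,0→10,r→12,4→10 11:s→11,0→6,r→11,4→11 12:s→12,0→6,r→12,4→6 (ε-aug+det+¬).
'0r44': run [26, 19, 11, 4, 2] end={s36,s39} rej; 4/4 del acc.
'4s4r04': N↓-sim [26, 22, 16, 12, 9, 6, 2] end={s36,s39} — reject; 6/6 single-dels accept.
2 obstructions.

Antichain: [0r44, 4s4r04].


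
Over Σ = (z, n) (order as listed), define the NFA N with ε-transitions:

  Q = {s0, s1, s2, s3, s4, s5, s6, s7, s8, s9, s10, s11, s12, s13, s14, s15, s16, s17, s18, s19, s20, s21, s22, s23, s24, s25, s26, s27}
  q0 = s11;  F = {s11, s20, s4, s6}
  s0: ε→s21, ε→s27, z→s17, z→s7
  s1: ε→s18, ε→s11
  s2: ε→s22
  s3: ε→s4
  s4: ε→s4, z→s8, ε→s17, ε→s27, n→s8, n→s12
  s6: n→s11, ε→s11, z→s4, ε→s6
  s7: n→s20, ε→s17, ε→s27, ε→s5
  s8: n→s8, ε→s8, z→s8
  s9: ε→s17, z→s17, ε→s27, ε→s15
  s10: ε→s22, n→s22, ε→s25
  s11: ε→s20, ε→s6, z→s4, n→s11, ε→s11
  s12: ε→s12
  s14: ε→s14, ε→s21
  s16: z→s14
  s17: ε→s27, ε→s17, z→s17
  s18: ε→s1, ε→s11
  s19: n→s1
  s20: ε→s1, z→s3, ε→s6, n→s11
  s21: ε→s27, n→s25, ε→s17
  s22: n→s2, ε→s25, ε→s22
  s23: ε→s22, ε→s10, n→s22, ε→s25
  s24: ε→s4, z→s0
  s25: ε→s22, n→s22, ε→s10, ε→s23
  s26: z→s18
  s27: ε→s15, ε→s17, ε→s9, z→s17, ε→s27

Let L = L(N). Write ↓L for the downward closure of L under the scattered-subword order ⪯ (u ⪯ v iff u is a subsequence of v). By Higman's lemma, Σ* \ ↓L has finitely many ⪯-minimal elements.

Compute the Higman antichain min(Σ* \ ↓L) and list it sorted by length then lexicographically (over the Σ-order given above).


|Q|=28, |F|=4, |δ|=73 (47 ε).
min D↑ (3 st, q0=0, F={2}): 0:z→1,n→0 1:z→2,n→2 2:z→2,n→2 (ε-aug+det+¬).
'zz': run [13, 8, 5] end={s15,s17,s27,s8,s9} ∉↓L; 2/2 del acc.
'zn': run [13, 8, 2] end={s12,s8} ∉↓L; 2/2 del acc.
2 words, ⪯-incomp.

A = [zz, zn].


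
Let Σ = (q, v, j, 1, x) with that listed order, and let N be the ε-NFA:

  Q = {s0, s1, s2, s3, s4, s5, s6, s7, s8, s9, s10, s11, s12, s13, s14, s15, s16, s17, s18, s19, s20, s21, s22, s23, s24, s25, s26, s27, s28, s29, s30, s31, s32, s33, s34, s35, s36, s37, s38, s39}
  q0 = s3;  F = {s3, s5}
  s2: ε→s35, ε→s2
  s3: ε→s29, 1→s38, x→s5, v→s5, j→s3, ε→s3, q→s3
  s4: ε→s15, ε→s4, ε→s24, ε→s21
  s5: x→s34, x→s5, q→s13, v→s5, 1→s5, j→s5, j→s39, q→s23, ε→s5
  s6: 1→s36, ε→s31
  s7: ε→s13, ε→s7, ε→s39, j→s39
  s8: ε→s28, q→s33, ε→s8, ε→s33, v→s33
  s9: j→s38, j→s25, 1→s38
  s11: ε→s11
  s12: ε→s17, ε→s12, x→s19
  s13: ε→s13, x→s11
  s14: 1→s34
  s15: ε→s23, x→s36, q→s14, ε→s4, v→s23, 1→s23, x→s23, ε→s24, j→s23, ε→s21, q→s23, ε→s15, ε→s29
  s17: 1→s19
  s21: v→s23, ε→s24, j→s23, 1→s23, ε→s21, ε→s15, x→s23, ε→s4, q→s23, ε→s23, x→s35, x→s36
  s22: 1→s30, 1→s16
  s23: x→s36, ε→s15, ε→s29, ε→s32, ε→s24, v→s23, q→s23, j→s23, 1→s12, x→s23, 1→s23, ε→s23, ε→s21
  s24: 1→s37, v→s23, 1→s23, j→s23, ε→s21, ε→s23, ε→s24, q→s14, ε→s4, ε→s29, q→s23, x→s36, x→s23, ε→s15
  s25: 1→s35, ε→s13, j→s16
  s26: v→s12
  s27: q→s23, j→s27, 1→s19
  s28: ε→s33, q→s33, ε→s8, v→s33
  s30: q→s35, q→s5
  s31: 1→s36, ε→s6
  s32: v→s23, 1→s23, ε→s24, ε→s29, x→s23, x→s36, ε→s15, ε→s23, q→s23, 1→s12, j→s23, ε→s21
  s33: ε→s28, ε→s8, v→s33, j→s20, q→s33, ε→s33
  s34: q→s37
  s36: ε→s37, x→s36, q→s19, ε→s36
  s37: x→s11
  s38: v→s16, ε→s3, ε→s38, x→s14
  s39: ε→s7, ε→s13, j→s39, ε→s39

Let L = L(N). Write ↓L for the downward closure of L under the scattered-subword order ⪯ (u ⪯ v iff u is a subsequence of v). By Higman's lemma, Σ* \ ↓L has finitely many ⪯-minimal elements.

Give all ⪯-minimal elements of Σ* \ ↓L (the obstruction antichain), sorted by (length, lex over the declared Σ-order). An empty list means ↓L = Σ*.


Antichain: [vq, xq].

|Q|=40, |F|=2, |δ|=145 (62 ε).
min D↑ (3 st, q0=0, F={2}): 0:q→0,v→1,j→0,1→0,x→1 1:q→2,v→1,j→1,1→1,x→1 2:q→2,v→2,j→2,1→2,x→2 [Hopcroft].
'vq': |S_i|=[23, 21, 17] end={s11,s12,s13,s14,s15,s17,s19,s21,s23,s24,s29,s32,…} ∉↓L; 2/2 del acc.
'xq': N↓-sim [23, 20, 17] end={s11,s12,s13,s14,s15,s17,s19,s21,s23,s24,s29,s32,…} ∉↓L; 2/2 deletions ∈↓L.
2 minimals (antichain).


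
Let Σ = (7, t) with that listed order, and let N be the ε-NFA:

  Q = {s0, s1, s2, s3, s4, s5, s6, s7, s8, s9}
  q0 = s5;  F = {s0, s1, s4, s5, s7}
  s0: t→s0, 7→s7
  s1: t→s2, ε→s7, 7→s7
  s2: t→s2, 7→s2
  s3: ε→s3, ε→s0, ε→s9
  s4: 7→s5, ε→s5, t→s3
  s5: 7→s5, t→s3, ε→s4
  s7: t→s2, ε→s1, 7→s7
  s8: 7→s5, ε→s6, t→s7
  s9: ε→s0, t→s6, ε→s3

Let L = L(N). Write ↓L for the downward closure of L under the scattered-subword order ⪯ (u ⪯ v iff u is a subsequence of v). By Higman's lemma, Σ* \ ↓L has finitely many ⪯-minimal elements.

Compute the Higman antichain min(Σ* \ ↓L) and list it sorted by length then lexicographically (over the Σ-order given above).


min(Σ*\↓L) = [t7t].

|Q|=10, |F|=5, |δ|=25 (10 ε).
min D↑ (4 st, q0=0, F={3}): 0:7→0,t→1 1:7→2,t→1 2:7→2,t→3 3:7→3,t→3.
't7t': |S_i|=[9, 7, 3, 1] end={s2} — reject; 3/3 single-dels accept.
1 words, ⪯-incomp.


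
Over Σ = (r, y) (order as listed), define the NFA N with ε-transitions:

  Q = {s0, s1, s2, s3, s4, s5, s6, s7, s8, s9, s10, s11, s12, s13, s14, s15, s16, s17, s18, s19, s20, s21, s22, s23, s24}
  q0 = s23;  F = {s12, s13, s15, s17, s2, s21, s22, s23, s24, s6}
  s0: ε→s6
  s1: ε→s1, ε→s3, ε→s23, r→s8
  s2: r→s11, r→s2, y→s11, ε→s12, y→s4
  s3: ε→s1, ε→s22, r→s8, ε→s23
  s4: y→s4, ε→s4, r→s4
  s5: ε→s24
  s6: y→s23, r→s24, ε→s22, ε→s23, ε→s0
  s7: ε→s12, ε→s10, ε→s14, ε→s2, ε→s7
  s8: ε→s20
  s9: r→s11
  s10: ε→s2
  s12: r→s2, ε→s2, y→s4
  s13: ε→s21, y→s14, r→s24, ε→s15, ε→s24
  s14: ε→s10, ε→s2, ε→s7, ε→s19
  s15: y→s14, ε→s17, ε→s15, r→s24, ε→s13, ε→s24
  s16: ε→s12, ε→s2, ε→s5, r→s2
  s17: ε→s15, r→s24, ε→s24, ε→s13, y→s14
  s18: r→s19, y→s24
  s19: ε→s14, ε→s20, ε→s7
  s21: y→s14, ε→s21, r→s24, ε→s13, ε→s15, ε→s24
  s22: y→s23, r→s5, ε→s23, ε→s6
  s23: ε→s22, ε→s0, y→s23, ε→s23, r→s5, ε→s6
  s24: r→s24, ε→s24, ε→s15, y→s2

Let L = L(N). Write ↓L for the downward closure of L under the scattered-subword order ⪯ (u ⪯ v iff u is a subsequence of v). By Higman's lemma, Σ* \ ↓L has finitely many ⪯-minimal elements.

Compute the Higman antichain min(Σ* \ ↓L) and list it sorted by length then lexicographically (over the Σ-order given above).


|Q|=25, |F|=10, |δ|=83 (53 ε).
min D↑ (4 st, q0=0, F={3}): 0:r→1,y→0 1:r→1,y→2 2:r→2,y→3 3:r→3,y→3.
'ryy': |S_i|=[19, 15, 9, 2] end={s11,s4} ∉↓L; 3/3 single-dels accept.
1 minimals (antichain).

min(Σ*\↓L) = [ryy].


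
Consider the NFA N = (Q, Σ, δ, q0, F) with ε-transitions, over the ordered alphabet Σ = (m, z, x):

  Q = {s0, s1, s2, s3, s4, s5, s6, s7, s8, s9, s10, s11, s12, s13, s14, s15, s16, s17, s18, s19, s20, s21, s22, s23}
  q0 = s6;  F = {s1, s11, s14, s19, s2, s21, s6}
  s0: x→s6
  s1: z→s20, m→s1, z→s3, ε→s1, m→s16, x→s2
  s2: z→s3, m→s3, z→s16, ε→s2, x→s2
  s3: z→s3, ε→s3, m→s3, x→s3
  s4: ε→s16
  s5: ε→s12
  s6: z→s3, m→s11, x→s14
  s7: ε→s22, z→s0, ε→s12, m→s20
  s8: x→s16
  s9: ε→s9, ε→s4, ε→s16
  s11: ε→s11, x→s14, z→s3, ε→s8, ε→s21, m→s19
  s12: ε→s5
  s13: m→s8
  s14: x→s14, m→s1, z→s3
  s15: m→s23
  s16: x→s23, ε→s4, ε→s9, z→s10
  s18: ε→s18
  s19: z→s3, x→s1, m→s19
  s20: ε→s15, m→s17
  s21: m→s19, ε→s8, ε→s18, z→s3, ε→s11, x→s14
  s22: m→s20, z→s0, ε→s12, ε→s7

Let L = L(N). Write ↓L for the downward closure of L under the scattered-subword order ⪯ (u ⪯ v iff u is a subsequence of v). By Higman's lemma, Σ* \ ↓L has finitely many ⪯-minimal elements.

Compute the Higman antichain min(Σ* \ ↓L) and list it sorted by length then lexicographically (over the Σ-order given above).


|Q|=24, |F|=7, |δ|=61 (23 ε).
min D↑ (7 st, q0=0, F={2}): 0:m→1,z→2,x→3 1:m→4,z→2,x→3 2:m→2,z→2,x→2 3:m→5,z→2,x→3 4:m→4,z→2,x→5 5:m→5,z→2,x→6 6:m→2,z→2,x→6 (ε-aug+det+¬).
'z': |S_i|=[18, 9] end={s10,s15,s16,s17,s20,s23,s3,s4,s9} rej; 1/1 single-dels accept.
'xmxm': N↓-sim [18, 12, 11, 7, 1] end={s3} rej; 4/4 deletions ∈↓L.
'mmxxm': |S_i|=[18, 17, 12, 11, 7, 1] end={s3} — reject; 5/5 del acc.
3 minimals (antichain).

Antichain: [z, xmxm, mmxxm].


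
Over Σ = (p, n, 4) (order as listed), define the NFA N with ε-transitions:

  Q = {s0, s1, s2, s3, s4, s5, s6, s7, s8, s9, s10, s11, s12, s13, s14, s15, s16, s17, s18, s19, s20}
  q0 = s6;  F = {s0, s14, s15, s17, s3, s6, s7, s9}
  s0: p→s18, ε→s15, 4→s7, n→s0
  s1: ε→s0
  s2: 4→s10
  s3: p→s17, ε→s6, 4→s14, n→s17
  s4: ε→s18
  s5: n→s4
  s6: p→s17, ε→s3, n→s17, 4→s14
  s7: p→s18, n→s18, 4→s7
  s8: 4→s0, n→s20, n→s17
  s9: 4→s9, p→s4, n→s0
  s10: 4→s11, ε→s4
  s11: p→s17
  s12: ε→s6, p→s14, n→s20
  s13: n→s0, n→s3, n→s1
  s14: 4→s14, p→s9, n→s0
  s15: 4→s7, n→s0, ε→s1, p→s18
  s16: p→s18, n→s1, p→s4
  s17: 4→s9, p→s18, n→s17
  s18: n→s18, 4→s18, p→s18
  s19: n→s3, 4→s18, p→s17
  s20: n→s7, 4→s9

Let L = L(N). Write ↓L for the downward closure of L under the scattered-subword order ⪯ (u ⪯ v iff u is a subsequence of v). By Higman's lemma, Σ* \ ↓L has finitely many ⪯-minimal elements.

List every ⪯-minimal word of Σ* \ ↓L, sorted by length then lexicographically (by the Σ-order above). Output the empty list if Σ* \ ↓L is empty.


|Q|=21, |F|=8, |δ|=55 (8 ε).
min D↑ (7 st, q0=0, F={3}): 0:p→1,n→1,4→2 1:p→3,n→1,4→4 2:p→4,n→5,4→2 3:p→3,n→3,4→3 4:p→3,n→5,4→4 5:p→3,n→5,4→6 6:p→3,n→3,4→6.
'pp': |S_i|=[11, 8, 2] end={s18,s4} rej; 2/2 del acc.
'np': |S_i|=[11, 8, 2] end={s18,s4} rej; 2/2 del acc.
'4n4n': N↓-sim [11, 8, 5, 2, 1] end={s18} rej; 4/4 del acc.
3 obstructions.

A = [pp, np, 4n4n].


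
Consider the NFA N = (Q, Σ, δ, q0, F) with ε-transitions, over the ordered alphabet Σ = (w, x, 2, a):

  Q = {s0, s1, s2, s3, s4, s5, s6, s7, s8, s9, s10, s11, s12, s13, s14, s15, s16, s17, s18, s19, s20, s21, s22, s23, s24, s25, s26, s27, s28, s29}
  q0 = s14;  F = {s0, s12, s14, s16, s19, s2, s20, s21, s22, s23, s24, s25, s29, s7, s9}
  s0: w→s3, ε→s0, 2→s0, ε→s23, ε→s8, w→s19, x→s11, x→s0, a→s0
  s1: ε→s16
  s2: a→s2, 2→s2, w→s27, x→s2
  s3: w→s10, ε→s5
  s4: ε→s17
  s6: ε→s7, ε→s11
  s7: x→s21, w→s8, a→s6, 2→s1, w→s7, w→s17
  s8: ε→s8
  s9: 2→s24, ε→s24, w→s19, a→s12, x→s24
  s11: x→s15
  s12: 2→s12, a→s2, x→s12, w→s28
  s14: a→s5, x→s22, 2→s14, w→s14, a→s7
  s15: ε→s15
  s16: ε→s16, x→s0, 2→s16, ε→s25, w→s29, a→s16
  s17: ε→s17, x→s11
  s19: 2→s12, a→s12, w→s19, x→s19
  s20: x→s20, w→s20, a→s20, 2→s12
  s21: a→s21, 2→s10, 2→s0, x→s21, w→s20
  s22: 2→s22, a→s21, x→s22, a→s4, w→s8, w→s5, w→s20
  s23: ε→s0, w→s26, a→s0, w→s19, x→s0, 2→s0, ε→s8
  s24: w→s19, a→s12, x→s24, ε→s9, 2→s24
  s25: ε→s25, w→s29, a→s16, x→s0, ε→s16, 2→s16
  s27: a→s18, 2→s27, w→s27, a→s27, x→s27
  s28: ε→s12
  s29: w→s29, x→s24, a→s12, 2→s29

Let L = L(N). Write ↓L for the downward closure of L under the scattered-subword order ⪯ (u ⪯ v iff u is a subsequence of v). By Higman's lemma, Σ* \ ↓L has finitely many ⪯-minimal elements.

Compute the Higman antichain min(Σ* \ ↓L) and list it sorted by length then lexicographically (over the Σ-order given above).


A = [xw2aw, a2waaw].

|Q|=30, |F|=15, |δ|=98 (20 ε).
min D↑ (13 st, q0=0, F={12}): 0:w→0,x→1,2→0,a→2 1:w→3,x→1,2→1,a→4 2:w→2,x→4,2→5,a→2 3:w→3,x→3,2→6,a→3 4:w→3,x→4,2→7,a→4 5:w→8,x→7,2→5,a→5 6:w→6,x→6,2→6,a→9 7:w→10,x→7,2→7,a→7 8:w→8,x→11,2→8,a→6 9:w→12,x→9,2→9,a→9 10:w→10,x→10,2→6,a→6 11:w→10,x→11,2→11,a→6 12:w→12,x→12,2→12,a→12.
'xw2aw': |S_i|=[29, 22, 12, 5, 3, 2] end={s18,s27} — reject; 5/5 single-dels accept.
'a2waaw': |S_i|=[29, 27, 21, 13, 5, 3, 2] end={s18,s27} — reject; 6/6 deletions ∈↓L.
2 words, ⪯-incomp.
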